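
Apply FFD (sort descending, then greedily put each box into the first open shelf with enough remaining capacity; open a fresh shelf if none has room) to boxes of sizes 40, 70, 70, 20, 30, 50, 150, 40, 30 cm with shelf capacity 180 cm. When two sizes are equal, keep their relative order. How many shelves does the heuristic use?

3

Sorted descending: 150, 70, 70, 50, 40, 40, 30, 30, 20.
  150 → shelf 1 (new)  [load 150/180]
  70 → shelf 2 (new)  [load 70/180]
  70 → shelf 2  [load 140/180]
  50 → shelf 3 (new)  [load 50/180]
  40 → shelf 2  [load 180/180]
  40 → shelf 3  [load 90/180]
  30 → shelf 1  [load 180/180]
  30 → shelf 3  [load 120/180]
  20 → shelf 3  [load 140/180]
3 shelves opened.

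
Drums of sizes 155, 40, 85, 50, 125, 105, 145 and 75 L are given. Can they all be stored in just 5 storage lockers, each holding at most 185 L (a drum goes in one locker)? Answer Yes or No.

A valid assignment using 5 storage lockers:
  locker 1: 155 = 155
  locker 2: 145 + 40 = 185
  locker 3: 125 + 50 = 175
  locker 4: 105 + 75 = 180
  locker 5: 85 = 85
Every load is within 185 L, so 5 storage lockers suffice.

Yes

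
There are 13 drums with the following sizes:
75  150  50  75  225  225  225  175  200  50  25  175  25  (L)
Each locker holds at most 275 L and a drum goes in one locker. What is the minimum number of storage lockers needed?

7

Total = 225 + 225 + 225 + 200 + 175 + 175 + 150 + 75 + 75 + 50 + 50 + 25 + 25 = 1675 L.
Lower bound: ⌈1675/275⌉ = 7 storage lockers.
A packing using 7 storage lockers:
  locker 1: 225 + 50 = 275
  locker 2: 225 + 50 = 275
  locker 3: 225 + 25 + 25 = 275
  locker 4: 200 + 75 = 275
  locker 5: 175 + 75 = 250
  locker 6: 175 = 175
  locker 7: 150 = 150
This matches the lower bound, so 7 is optimal.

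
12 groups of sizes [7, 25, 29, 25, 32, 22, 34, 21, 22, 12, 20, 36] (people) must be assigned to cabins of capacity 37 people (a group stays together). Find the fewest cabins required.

10

Total = 36 + 34 + 32 + 29 + 25 + 25 + 22 + 22 + 21 + 20 + 12 + 7 = 285 people.
Lower bound: ⌈285/37⌉ = 8 cabins.
Also, 10 groups each exceed 37/2 people, and no two of those can share a cabin, so at least 10 cabins are needed.
A packing using 10 cabins:
  cabin 1: 36 = 36
  cabin 2: 34 = 34
  cabin 3: 32 = 32
  cabin 4: 29 + 7 = 36
  cabin 5: 25 + 12 = 37
  cabin 6: 25 = 25
  cabin 7: 22 = 22
  cabin 8: 22 = 22
  cabin 9: 21 = 21
  cabin 10: 20 = 20
This matches the lower bound, so 10 is optimal.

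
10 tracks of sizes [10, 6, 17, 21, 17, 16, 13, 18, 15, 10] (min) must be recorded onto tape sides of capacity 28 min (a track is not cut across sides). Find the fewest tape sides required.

6

Total = 21 + 18 + 17 + 17 + 16 + 15 + 13 + 10 + 10 + 6 = 143 min.
Lower bound: ⌈143/28⌉ = 6 tape sides.
A packing using 6 tape sides:
  side 1: 21 + 6 = 27
  side 2: 18 + 10 = 28
  side 3: 17 + 10 = 27
  side 4: 17 = 17
  side 5: 16 = 16
  side 6: 15 + 13 = 28
This matches the lower bound, so 6 is optimal.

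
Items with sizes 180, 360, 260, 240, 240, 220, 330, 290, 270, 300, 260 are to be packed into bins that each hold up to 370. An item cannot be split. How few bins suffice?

Total = 360 + 330 + 300 + 290 + 270 + 260 + 260 + 240 + 240 + 220 + 180 = 2950.
Lower bound: ⌈2950/370⌉ = 8 bins.
Also, 10 items each exceed 185, and no two of those can share a bin, so at least 10 bins are needed.
A packing using 11 bins:
  bin 1: 360 = 360
  bin 2: 330 = 330
  bin 3: 300 = 300
  bin 4: 290 = 290
  bin 5: 270 = 270
  bin 6: 260 = 260
  bin 7: 260 = 260
  bin 8: 240 = 240
  bin 9: 240 = 240
  bin 10: 220 = 220
  bin 11: 180 = 180
No arrangement into 10 bins stays within capacity, so 11 is optimal.

11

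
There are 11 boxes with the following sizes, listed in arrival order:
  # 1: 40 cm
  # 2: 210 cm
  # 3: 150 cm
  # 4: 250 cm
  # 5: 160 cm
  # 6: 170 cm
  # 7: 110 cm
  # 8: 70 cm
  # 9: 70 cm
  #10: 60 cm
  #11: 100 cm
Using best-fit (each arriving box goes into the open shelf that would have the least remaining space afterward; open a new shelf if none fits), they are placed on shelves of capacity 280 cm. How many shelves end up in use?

6

  40 → shelf 1 (new)  [load 40/280]
  210 → shelf 1  [load 250/280]
  150 → shelf 2 (new)  [load 150/280]
  250 → shelf 3 (new)  [load 250/280]
  160 → shelf 4 (new)  [load 160/280]
  170 → shelf 5 (new)  [load 170/280]
  110 → shelf 5  [load 280/280]
  70 → shelf 4  [load 230/280]
  70 → shelf 2  [load 220/280]
  60 → shelf 2  [load 280/280]
  100 → shelf 6 (new)  [load 100/280]
6 shelves opened.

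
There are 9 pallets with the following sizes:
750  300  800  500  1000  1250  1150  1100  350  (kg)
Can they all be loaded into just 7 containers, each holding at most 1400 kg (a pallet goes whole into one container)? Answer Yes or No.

A valid assignment using 6 containers:
  container 1: 1250 = 1250
  container 2: 1150 = 1150
  container 3: 1100 + 300 = 1400
  container 4: 1000 + 350 = 1350
  container 5: 800 + 500 = 1300
  container 6: 750 = 750
That uses only 6 ≤ 7, so 7 containers are enough.

Yes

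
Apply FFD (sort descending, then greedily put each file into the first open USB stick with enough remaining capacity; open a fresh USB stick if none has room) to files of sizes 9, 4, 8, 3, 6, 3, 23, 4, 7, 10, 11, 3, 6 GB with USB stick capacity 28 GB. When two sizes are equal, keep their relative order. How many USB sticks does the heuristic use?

4

Sorted descending: 23, 11, 10, 9, 8, 7, 6, 6, 4, 4, 3, 3, 3.
  23 → USB stick 1 (new)  [load 23/28]
  11 → USB stick 2 (new)  [load 11/28]
  10 → USB stick 2  [load 21/28]
  9 → USB stick 3 (new)  [load 9/28]
  8 → USB stick 3  [load 17/28]
  7 → USB stick 2  [load 28/28]
  6 → USB stick 3  [load 23/28]
  6 → USB stick 4 (new)  [load 6/28]
  4 → USB stick 1  [load 27/28]
  4 → USB stick 3  [load 27/28]
  3 → USB stick 4  [load 9/28]
  3 → USB stick 4  [load 12/28]
  3 → USB stick 4  [load 15/28]
4 USB sticks opened.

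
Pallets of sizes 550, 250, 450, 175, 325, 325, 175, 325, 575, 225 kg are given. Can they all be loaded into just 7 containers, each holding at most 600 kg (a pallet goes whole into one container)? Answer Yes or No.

A valid assignment using 7 containers:
  container 1: 575 = 575
  container 2: 550 = 550
  container 3: 450 = 450
  container 4: 325 + 250 = 575
  container 5: 325 + 225 = 550
  container 6: 325 + 175 = 500
  container 7: 175 = 175
Every load is within 600 kg, so 7 containers suffice.

Yes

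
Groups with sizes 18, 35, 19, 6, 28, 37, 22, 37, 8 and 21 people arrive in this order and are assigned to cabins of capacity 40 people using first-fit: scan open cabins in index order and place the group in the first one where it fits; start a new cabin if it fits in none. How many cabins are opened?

7

  18 → cabin 1 (new)  [load 18/40]
  35 → cabin 2 (new)  [load 35/40]
  19 → cabin 1  [load 37/40]
  6 → cabin 3 (new)  [load 6/40]
  28 → cabin 3  [load 34/40]
  37 → cabin 4 (new)  [load 37/40]
  22 → cabin 5 (new)  [load 22/40]
  37 → cabin 6 (new)  [load 37/40]
  8 → cabin 5  [load 30/40]
  21 → cabin 7 (new)  [load 21/40]
7 cabins opened.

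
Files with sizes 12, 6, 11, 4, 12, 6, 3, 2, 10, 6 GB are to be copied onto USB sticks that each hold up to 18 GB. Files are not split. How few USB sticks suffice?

4

Total = 12 + 12 + 11 + 10 + 6 + 6 + 6 + 4 + 3 + 2 = 72 GB.
Lower bound: ⌈72/18⌉ = 4 USB sticks.
A packing using 4 USB sticks:
  USB stick 1: 12 + 6 = 18
  USB stick 2: 12 + 6 = 18
  USB stick 3: 11 + 4 + 3 = 18
  USB stick 4: 10 + 6 + 2 = 18
This matches the lower bound, so 4 is optimal.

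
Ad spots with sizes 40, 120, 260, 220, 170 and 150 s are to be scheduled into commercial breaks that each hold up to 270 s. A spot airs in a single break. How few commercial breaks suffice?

4

Total = 260 + 220 + 170 + 150 + 120 + 40 = 960 s.
Lower bound: ⌈960/270⌉ = 4 commercial breaks.
A packing using 4 commercial breaks:
  break 1: 260 = 260
  break 2: 220 + 40 = 260
  break 3: 170 = 170
  break 4: 150 + 120 = 270
This matches the lower bound, so 4 is optimal.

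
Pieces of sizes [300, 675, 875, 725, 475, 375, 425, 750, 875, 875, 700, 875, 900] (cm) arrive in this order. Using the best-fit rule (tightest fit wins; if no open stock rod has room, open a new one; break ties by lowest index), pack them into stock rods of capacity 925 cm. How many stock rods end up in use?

  300 → stock rod 1 (new)  [load 300/925]
  675 → stock rod 2 (new)  [load 675/925]
  875 → stock rod 3 (new)  [load 875/925]
  725 → stock rod 4 (new)  [load 725/925]
  475 → stock rod 1  [load 775/925]
  375 → stock rod 5 (new)  [load 375/925]
  425 → stock rod 5  [load 800/925]
  750 → stock rod 6 (new)  [load 750/925]
  875 → stock rod 7 (new)  [load 875/925]
  875 → stock rod 8 (new)  [load 875/925]
  700 → stock rod 9 (new)  [load 700/925]
  875 → stock rod 10 (new)  [load 875/925]
  900 → stock rod 11 (new)  [load 900/925]
11 stock rods opened.

11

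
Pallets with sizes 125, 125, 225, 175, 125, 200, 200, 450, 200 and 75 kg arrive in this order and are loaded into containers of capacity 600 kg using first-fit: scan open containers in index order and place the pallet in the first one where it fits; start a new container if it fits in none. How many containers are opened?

  125 → container 1 (new)  [load 125/600]
  125 → container 1  [load 250/600]
  225 → container 1  [load 475/600]
  175 → container 2 (new)  [load 175/600]
  125 → container 1  [load 600/600]
  200 → container 2  [load 375/600]
  200 → container 2  [load 575/600]
  450 → container 3 (new)  [load 450/600]
  200 → container 4 (new)  [load 200/600]
  75 → container 3  [load 525/600]
4 containers opened.

4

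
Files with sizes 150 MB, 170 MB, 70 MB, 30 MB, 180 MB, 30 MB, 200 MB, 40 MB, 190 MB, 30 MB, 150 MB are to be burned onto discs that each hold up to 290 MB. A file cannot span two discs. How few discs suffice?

Total = 200 + 190 + 180 + 170 + 150 + 150 + 70 + 40 + 30 + 30 + 30 = 1240 MB.
Lower bound: ⌈1240/290⌉ = 5 discs.
Also, 6 files each exceed 145 MB, and no two of those can share a disc, so at least 6 discs are needed.
A packing using 6 discs:
  disc 1: 200 + 70 = 270
  disc 2: 190 + 40 + 30 + 30 = 290
  disc 3: 180 + 30 = 210
  disc 4: 170 = 170
  disc 5: 150 = 150
  disc 6: 150 = 150
This matches the lower bound, so 6 is optimal.

6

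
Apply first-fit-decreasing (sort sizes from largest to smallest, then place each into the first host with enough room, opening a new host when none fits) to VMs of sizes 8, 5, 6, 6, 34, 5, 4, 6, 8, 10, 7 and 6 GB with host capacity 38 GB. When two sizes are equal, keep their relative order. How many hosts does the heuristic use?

Sorted descending: 34, 10, 8, 8, 7, 6, 6, 6, 6, 5, 5, 4.
  34 → host 1 (new)  [load 34/38]
  10 → host 2 (new)  [load 10/38]
  8 → host 2  [load 18/38]
  8 → host 2  [load 26/38]
  7 → host 2  [load 33/38]
  6 → host 3 (new)  [load 6/38]
  6 → host 3  [load 12/38]
  6 → host 3  [load 18/38]
  6 → host 3  [load 24/38]
  5 → host 2  [load 38/38]
  5 → host 3  [load 29/38]
  4 → host 1  [load 38/38]
3 hosts opened.

3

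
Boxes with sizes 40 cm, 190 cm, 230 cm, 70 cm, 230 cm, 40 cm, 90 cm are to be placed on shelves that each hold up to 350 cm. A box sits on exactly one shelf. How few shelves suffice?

Total = 230 + 230 + 190 + 90 + 70 + 40 + 40 = 890 cm.
Lower bound: ⌈890/350⌉ = 3 shelves.
A packing using 3 shelves:
  shelf 1: 230 + 90 = 320
  shelf 2: 230 + 70 + 40 = 340
  shelf 3: 190 + 40 = 230
This matches the lower bound, so 3 is optimal.

3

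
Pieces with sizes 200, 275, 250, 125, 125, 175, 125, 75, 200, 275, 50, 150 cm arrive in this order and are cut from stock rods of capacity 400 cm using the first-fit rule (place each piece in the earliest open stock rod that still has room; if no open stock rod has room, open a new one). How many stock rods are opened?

6

  200 → stock rod 1 (new)  [load 200/400]
  275 → stock rod 2 (new)  [load 275/400]
  250 → stock rod 3 (new)  [load 250/400]
  125 → stock rod 1  [load 325/400]
  125 → stock rod 2  [load 400/400]
  175 → stock rod 4 (new)  [load 175/400]
  125 → stock rod 3  [load 375/400]
  75 → stock rod 1  [load 400/400]
  200 → stock rod 4  [load 375/400]
  275 → stock rod 5 (new)  [load 275/400]
  50 → stock rod 5  [load 325/400]
  150 → stock rod 6 (new)  [load 150/400]
6 stock rods opened.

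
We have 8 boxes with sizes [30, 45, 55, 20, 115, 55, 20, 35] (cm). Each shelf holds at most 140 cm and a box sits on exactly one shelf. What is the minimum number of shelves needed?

3

Total = 115 + 55 + 55 + 45 + 35 + 30 + 20 + 20 = 375 cm.
Lower bound: ⌈375/140⌉ = 3 shelves.
A packing using 3 shelves:
  shelf 1: 115 + 20 = 135
  shelf 2: 55 + 55 + 30 = 140
  shelf 3: 45 + 35 + 20 = 100
This matches the lower bound, so 3 is optimal.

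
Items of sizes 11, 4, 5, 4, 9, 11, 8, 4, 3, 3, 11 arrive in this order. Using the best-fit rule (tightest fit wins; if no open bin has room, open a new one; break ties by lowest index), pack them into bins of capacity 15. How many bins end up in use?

6

  11 → bin 1 (new)  [load 11/15]
  4 → bin 1  [load 15/15]
  5 → bin 2 (new)  [load 5/15]
  4 → bin 2  [load 9/15]
  9 → bin 3 (new)  [load 9/15]
  11 → bin 4 (new)  [load 11/15]
  8 → bin 5 (new)  [load 8/15]
  4 → bin 4  [load 15/15]
  3 → bin 2  [load 12/15]
  3 → bin 2  [load 15/15]
  11 → bin 6 (new)  [load 11/15]
6 bins opened.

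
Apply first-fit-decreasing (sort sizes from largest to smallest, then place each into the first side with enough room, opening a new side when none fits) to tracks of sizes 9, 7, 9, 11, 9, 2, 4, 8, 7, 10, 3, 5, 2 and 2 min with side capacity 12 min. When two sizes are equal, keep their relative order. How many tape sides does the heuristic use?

8

Sorted descending: 11, 10, 9, 9, 9, 8, 7, 7, 5, 4, 3, 2, 2, 2.
  11 → side 1 (new)  [load 11/12]
  10 → side 2 (new)  [load 10/12]
  9 → side 3 (new)  [load 9/12]
  9 → side 4 (new)  [load 9/12]
  9 → side 5 (new)  [load 9/12]
  8 → side 6 (new)  [load 8/12]
  7 → side 7 (new)  [load 7/12]
  7 → side 8 (new)  [load 7/12]
  5 → side 7  [load 12/12]
  4 → side 6  [load 12/12]
  3 → side 3  [load 12/12]
  2 → side 2  [load 12/12]
  2 → side 4  [load 11/12]
  2 → side 5  [load 11/12]
8 tape sides opened.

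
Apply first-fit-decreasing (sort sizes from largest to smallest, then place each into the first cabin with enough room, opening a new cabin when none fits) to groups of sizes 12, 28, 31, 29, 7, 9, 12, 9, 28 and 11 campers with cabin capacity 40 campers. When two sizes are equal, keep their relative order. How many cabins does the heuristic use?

5

Sorted descending: 31, 29, 28, 28, 12, 12, 11, 9, 9, 7.
  31 → cabin 1 (new)  [load 31/40]
  29 → cabin 2 (new)  [load 29/40]
  28 → cabin 3 (new)  [load 28/40]
  28 → cabin 4 (new)  [load 28/40]
  12 → cabin 3  [load 40/40]
  12 → cabin 4  [load 40/40]
  11 → cabin 2  [load 40/40]
  9 → cabin 1  [load 40/40]
  9 → cabin 5 (new)  [load 9/40]
  7 → cabin 5  [load 16/40]
5 cabins opened.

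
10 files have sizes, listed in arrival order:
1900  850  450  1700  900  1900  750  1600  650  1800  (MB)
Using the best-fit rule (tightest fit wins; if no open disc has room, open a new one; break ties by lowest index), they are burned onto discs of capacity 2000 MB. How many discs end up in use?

  1900 → disc 1 (new)  [load 1900/2000]
  850 → disc 2 (new)  [load 850/2000]
  450 → disc 2  [load 1300/2000]
  1700 → disc 3 (new)  [load 1700/2000]
  900 → disc 4 (new)  [load 900/2000]
  1900 → disc 5 (new)  [load 1900/2000]
  750 → disc 4  [load 1650/2000]
  1600 → disc 6 (new)  [load 1600/2000]
  650 → disc 2  [load 1950/2000]
  1800 → disc 7 (new)  [load 1800/2000]
7 discs opened.

7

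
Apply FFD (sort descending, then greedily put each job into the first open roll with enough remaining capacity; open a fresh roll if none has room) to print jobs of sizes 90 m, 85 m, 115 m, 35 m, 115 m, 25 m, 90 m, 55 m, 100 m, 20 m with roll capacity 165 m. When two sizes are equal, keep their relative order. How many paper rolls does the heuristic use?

6

Sorted descending: 115, 115, 100, 90, 90, 85, 55, 35, 25, 20.
  115 → roll 1 (new)  [load 115/165]
  115 → roll 2 (new)  [load 115/165]
  100 → roll 3 (new)  [load 100/165]
  90 → roll 4 (new)  [load 90/165]
  90 → roll 5 (new)  [load 90/165]
  85 → roll 6 (new)  [load 85/165]
  55 → roll 3  [load 155/165]
  35 → roll 1  [load 150/165]
  25 → roll 2  [load 140/165]
  20 → roll 2  [load 160/165]
6 paper rolls opened.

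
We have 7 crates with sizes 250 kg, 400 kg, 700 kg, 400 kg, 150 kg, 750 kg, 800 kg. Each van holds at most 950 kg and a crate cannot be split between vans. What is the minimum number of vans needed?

Total = 800 + 750 + 700 + 400 + 400 + 250 + 150 = 3450 kg.
Lower bound: ⌈3450/950⌉ = 4 vans.
A packing using 4 vans:
  van 1: 800 + 150 = 950
  van 2: 750 = 750
  van 3: 700 + 250 = 950
  van 4: 400 + 400 = 800
This matches the lower bound, so 4 is optimal.

4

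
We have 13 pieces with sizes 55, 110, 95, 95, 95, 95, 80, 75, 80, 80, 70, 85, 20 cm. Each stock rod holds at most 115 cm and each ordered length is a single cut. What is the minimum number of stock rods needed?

12

Total = 110 + 95 + 95 + 95 + 95 + 85 + 80 + 80 + 80 + 75 + 70 + 55 + 20 = 1035 cm.
Lower bound: ⌈1035/115⌉ = 9 stock rods.
Also, 11 pieces each exceed 115/2 cm, and no two of those can share a stock rod, so at least 11 stock rods are needed.
A packing using 12 stock rods:
  stock rod 1: 110 = 110
  stock rod 2: 95 + 20 = 115
  stock rod 3: 95 = 95
  stock rod 4: 95 = 95
  stock rod 5: 95 = 95
  stock rod 6: 85 = 85
  stock rod 7: 80 = 80
  stock rod 8: 80 = 80
  stock rod 9: 80 = 80
  stock rod 10: 75 = 75
  stock rod 11: 70 = 70
  stock rod 12: 55 = 55
No arrangement into 11 stock rods stays within capacity, so 12 is optimal.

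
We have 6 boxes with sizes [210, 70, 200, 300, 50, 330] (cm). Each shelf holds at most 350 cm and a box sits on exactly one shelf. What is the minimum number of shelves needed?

4

Total = 330 + 300 + 210 + 200 + 70 + 50 = 1160 cm.
Lower bound: ⌈1160/350⌉ = 4 shelves.
A packing using 4 shelves:
  shelf 1: 330 = 330
  shelf 2: 300 + 50 = 350
  shelf 3: 210 + 70 = 280
  shelf 4: 200 = 200
This matches the lower bound, so 4 is optimal.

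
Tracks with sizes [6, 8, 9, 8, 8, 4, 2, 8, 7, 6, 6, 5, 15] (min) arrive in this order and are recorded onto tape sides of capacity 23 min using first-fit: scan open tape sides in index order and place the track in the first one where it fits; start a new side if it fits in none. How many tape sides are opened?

  6 → side 1 (new)  [load 6/23]
  8 → side 1  [load 14/23]
  9 → side 1  [load 23/23]
  8 → side 2 (new)  [load 8/23]
  8 → side 2  [load 16/23]
  4 → side 2  [load 20/23]
  2 → side 2  [load 22/23]
  8 → side 3 (new)  [load 8/23]
  7 → side 3  [load 15/23]
  6 → side 3  [load 21/23]
  6 → side 4 (new)  [load 6/23]
  5 → side 4  [load 11/23]
  15 → side 5 (new)  [load 15/23]
5 tape sides opened.

5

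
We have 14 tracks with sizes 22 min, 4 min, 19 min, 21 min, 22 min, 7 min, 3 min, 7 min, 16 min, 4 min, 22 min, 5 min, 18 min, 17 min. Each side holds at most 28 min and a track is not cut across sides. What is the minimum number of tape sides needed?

Total = 22 + 22 + 22 + 21 + 19 + 18 + 17 + 16 + 7 + 7 + 5 + 4 + 4 + 3 = 187 min.
Lower bound: ⌈187/28⌉ = 7 tape sides.
Also, 8 tracks each exceed 14 min, and no two of those can share a side, so at least 8 tape sides are needed.
A packing using 8 tape sides:
  side 1: 22 + 5 = 27
  side 2: 22 + 4 = 26
  side 3: 22 + 4 = 26
  side 4: 21 + 7 = 28
  side 5: 19 + 7 = 26
  side 6: 18 + 3 = 21
  side 7: 17 = 17
  side 8: 16 = 16
This matches the lower bound, so 8 is optimal.

8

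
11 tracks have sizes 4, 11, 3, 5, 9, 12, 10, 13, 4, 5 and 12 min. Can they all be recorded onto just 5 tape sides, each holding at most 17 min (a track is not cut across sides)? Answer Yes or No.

Total = 88 min; ⌈88/17⌉ = 6.
At least 6 tape sides are required, but only 5 are allowed.

No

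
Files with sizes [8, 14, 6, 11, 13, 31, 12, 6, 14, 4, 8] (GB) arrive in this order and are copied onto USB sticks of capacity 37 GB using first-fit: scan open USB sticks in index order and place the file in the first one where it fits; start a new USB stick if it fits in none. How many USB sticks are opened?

  8 → USB stick 1 (new)  [load 8/37]
  14 → USB stick 1  [load 22/37]
  6 → USB stick 1  [load 28/37]
  11 → USB stick 2 (new)  [load 11/37]
  13 → USB stick 2  [load 24/37]
  31 → USB stick 3 (new)  [load 31/37]
  12 → USB stick 2  [load 36/37]
  6 → USB stick 1  [load 34/37]
  14 → USB stick 4 (new)  [load 14/37]
  4 → USB stick 3  [load 35/37]
  8 → USB stick 4  [load 22/37]
4 USB sticks opened.

4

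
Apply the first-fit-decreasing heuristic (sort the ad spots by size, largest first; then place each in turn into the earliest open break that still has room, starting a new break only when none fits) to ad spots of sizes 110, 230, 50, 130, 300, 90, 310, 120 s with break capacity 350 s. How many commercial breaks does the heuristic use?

4

Sorted descending: 310, 300, 230, 130, 120, 110, 90, 50.
  310 → break 1 (new)  [load 310/350]
  300 → break 2 (new)  [load 300/350]
  230 → break 3 (new)  [load 230/350]
  130 → break 4 (new)  [load 130/350]
  120 → break 3  [load 350/350]
  110 → break 4  [load 240/350]
  90 → break 4  [load 330/350]
  50 → break 2  [load 350/350]
4 commercial breaks opened.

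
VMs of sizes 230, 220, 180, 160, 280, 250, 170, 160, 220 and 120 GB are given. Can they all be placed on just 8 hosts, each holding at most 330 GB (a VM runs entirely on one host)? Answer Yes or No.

Yes

A valid assignment using 8 hosts:
  host 1: 280 = 280
  host 2: 250 = 250
  host 3: 230 = 230
  host 4: 220 = 220
  host 5: 220 = 220
  host 6: 180 + 120 = 300
  host 7: 170 + 160 = 330
  host 8: 160 = 160
Every load is within 330 GB, so 8 hosts suffice.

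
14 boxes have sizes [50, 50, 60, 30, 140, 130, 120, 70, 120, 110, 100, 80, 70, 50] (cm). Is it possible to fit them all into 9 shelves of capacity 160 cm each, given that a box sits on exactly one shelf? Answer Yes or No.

A valid assignment using 9 shelves:
  shelf 1: 140 = 140
  shelf 2: 130 + 30 = 160
  shelf 3: 120 = 120
  shelf 4: 120 = 120
  shelf 5: 110 + 50 = 160
  shelf 6: 100 + 60 = 160
  shelf 7: 80 + 70 = 150
  shelf 8: 70 + 50 = 120
  shelf 9: 50 = 50
Every load is within 160 cm, so 9 shelves suffice.

Yes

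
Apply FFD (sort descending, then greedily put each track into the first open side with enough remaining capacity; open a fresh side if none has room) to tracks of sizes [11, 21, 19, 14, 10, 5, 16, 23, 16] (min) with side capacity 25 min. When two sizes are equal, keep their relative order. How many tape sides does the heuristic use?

7

Sorted descending: 23, 21, 19, 16, 16, 14, 11, 10, 5.
  23 → side 1 (new)  [load 23/25]
  21 → side 2 (new)  [load 21/25]
  19 → side 3 (new)  [load 19/25]
  16 → side 4 (new)  [load 16/25]
  16 → side 5 (new)  [load 16/25]
  14 → side 6 (new)  [load 14/25]
  11 → side 6  [load 25/25]
  10 → side 7 (new)  [load 10/25]
  5 → side 3  [load 24/25]
7 tape sides opened.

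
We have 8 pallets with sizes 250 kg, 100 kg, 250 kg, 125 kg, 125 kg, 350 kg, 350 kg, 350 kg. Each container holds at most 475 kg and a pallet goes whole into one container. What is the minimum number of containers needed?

5

Total = 350 + 350 + 350 + 250 + 250 + 125 + 125 + 100 = 1900 kg.
Lower bound: ⌈1900/475⌉ = 4 containers.
Also, 5 pallets each exceed 475/2 kg, and no two of those can share a container, so at least 5 containers are needed.
A packing using 5 containers:
  container 1: 350 + 125 = 475
  container 2: 350 + 125 = 475
  container 3: 350 + 100 = 450
  container 4: 250 = 250
  container 5: 250 = 250
This matches the lower bound, so 5 is optimal.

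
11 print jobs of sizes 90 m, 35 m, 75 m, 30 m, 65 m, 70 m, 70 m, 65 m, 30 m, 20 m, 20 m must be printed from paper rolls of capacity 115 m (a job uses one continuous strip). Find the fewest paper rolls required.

Total = 90 + 75 + 70 + 70 + 65 + 65 + 35 + 30 + 30 + 20 + 20 = 570 m.
Lower bound: ⌈570/115⌉ = 5 paper rolls.
Also, 6 print jobs each exceed 115/2 m, and no two of those can share a roll, so at least 6 paper rolls are needed.
A packing using 6 paper rolls:
  roll 1: 90 + 20 = 110
  roll 2: 75 + 35 = 110
  roll 3: 70 + 30 = 100
  roll 4: 70 + 30 = 100
  roll 5: 65 + 20 = 85
  roll 6: 65 = 65
This matches the lower bound, so 6 is optimal.

6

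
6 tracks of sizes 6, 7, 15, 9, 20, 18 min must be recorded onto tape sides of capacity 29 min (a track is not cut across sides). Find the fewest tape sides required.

3

Total = 20 + 18 + 15 + 9 + 7 + 6 = 75 min.
Lower bound: ⌈75/29⌉ = 3 tape sides.
A packing using 3 tape sides:
  side 1: 20 + 9 = 29
  side 2: 18 + 7 = 25
  side 3: 15 + 6 = 21
This matches the lower bound, so 3 is optimal.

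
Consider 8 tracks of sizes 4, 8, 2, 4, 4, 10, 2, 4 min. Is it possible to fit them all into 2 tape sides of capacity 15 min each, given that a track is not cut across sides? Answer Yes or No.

Total = 38 min; ⌈38/15⌉ = 3.
At least 3 tape sides are required, but only 2 are allowed.

No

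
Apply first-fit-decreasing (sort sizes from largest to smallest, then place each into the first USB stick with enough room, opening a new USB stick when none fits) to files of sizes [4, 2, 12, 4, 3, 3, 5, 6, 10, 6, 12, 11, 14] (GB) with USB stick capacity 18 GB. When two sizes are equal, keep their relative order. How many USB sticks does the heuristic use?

Sorted descending: 14, 12, 12, 11, 10, 6, 6, 5, 4, 4, 3, 3, 2.
  14 → USB stick 1 (new)  [load 14/18]
  12 → USB stick 2 (new)  [load 12/18]
  12 → USB stick 3 (new)  [load 12/18]
  11 → USB stick 4 (new)  [load 11/18]
  10 → USB stick 5 (new)  [load 10/18]
  6 → USB stick 2  [load 18/18]
  6 → USB stick 3  [load 18/18]
  5 → USB stick 4  [load 16/18]
  4 → USB stick 1  [load 18/18]
  4 → USB stick 5  [load 14/18]
  3 → USB stick 5  [load 17/18]
  3 → USB stick 6 (new)  [load 3/18]
  2 → USB stick 4  [load 18/18]
6 USB sticks opened.

6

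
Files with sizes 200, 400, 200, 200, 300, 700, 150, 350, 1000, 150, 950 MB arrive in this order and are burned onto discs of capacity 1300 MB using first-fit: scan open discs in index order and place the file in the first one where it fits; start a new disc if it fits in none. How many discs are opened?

  200 → disc 1 (new)  [load 200/1300]
  400 → disc 1  [load 600/1300]
  200 → disc 1  [load 800/1300]
  200 → disc 1  [load 1000/1300]
  300 → disc 1  [load 1300/1300]
  700 → disc 2 (new)  [load 700/1300]
  150 → disc 2  [load 850/1300]
  350 → disc 2  [load 1200/1300]
  1000 → disc 3 (new)  [load 1000/1300]
  150 → disc 3  [load 1150/1300]
  950 → disc 4 (new)  [load 950/1300]
4 discs opened.

4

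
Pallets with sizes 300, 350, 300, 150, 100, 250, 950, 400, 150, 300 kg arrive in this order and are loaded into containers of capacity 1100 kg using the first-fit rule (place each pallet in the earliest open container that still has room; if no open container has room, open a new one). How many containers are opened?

  300 → container 1 (new)  [load 300/1100]
  350 → container 1  [load 650/1100]
  300 → container 1  [load 950/1100]
  150 → container 1  [load 1100/1100]
  100 → container 2 (new)  [load 100/1100]
  250 → container 2  [load 350/1100]
  950 → container 3 (new)  [load 950/1100]
  400 → container 2  [load 750/1100]
  150 → container 2  [load 900/1100]
  300 → container 4 (new)  [load 300/1100]
4 containers opened.

4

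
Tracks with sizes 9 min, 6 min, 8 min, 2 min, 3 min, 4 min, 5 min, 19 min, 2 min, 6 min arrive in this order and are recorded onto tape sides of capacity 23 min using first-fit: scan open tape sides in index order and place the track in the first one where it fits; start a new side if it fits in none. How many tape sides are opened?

  9 → side 1 (new)  [load 9/23]
  6 → side 1  [load 15/23]
  8 → side 1  [load 23/23]
  2 → side 2 (new)  [load 2/23]
  3 → side 2  [load 5/23]
  4 → side 2  [load 9/23]
  5 → side 2  [load 14/23]
  19 → side 3 (new)  [load 19/23]
  2 → side 2  [load 16/23]
  6 → side 2  [load 22/23]
3 tape sides opened.

3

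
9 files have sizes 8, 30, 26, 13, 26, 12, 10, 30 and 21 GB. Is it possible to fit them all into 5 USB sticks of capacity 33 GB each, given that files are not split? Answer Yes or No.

No

Total = 176 GB; ⌈176/33⌉ = 6.
At least 6 USB sticks are required, but only 5 are allowed.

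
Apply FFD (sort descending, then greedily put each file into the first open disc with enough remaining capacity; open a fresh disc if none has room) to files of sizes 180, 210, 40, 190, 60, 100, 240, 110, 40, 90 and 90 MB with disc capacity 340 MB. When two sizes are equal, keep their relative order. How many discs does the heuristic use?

Sorted descending: 240, 210, 190, 180, 110, 100, 90, 90, 60, 40, 40.
  240 → disc 1 (new)  [load 240/340]
  210 → disc 2 (new)  [load 210/340]
  190 → disc 3 (new)  [load 190/340]
  180 → disc 4 (new)  [load 180/340]
  110 → disc 2  [load 320/340]
  100 → disc 1  [load 340/340]
  90 → disc 3  [load 280/340]
  90 → disc 4  [load 270/340]
  60 → disc 3  [load 340/340]
  40 → disc 4  [load 310/340]
  40 → disc 5 (new)  [load 40/340]
5 discs opened.

5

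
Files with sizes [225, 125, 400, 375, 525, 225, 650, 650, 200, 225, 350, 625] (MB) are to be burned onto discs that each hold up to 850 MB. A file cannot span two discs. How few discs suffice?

Total = 650 + 650 + 625 + 525 + 400 + 375 + 350 + 225 + 225 + 225 + 200 + 125 = 4575 MB.
Lower bound: ⌈4575/850⌉ = 6 discs.
A packing using 6 discs:
  disc 1: 650 + 200 = 850
  disc 2: 650 + 125 = 775
  disc 3: 625 + 225 = 850
  disc 4: 525 + 225 = 750
  disc 5: 400 + 375 = 775
  disc 6: 350 + 225 = 575
This matches the lower bound, so 6 is optimal.

6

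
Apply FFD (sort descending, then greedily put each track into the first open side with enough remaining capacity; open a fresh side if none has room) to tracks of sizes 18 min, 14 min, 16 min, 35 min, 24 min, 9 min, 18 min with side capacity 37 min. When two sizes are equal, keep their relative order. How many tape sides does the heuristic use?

4

Sorted descending: 35, 24, 18, 18, 16, 14, 9.
  35 → side 1 (new)  [load 35/37]
  24 → side 2 (new)  [load 24/37]
  18 → side 3 (new)  [load 18/37]
  18 → side 3  [load 36/37]
  16 → side 4 (new)  [load 16/37]
  14 → side 4  [load 30/37]
  9 → side 2  [load 33/37]
4 tape sides opened.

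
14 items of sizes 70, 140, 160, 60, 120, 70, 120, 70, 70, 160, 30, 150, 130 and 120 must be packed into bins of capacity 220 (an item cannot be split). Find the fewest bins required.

8

Total = 160 + 160 + 150 + 140 + 130 + 120 + 120 + 120 + 70 + 70 + 70 + 70 + 60 + 30 = 1470.
Lower bound: ⌈1470/220⌉ = 7 bins.
Also, 8 items each exceed 110, and no two of those can share a bin, so at least 8 bins are needed.
A packing using 8 bins:
  bin 1: 160 + 60 = 220
  bin 2: 160 + 30 = 190
  bin 3: 150 + 70 = 220
  bin 4: 140 + 70 = 210
  bin 5: 130 + 70 = 200
  bin 6: 120 + 70 = 190
  bin 7: 120 = 120
  bin 8: 120 = 120
This matches the lower bound, so 8 is optimal.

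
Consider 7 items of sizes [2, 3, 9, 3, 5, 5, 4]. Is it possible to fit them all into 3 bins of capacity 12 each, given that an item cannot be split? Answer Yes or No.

Yes

A valid assignment using 3 bins:
  bin 1: 9 + 3 = 12
  bin 2: 5 + 5 + 2 = 12
  bin 3: 4 + 3 = 7
Every load is within 12, so 3 bins suffice.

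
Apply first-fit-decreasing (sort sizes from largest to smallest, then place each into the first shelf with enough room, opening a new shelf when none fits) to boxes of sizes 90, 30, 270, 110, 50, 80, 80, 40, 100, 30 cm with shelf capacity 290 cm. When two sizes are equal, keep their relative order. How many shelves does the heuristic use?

4

Sorted descending: 270, 110, 100, 90, 80, 80, 50, 40, 30, 30.
  270 → shelf 1 (new)  [load 270/290]
  110 → shelf 2 (new)  [load 110/290]
  100 → shelf 2  [load 210/290]
  90 → shelf 3 (new)  [load 90/290]
  80 → shelf 2  [load 290/290]
  80 → shelf 3  [load 170/290]
  50 → shelf 3  [load 220/290]
  40 → shelf 3  [load 260/290]
  30 → shelf 3  [load 290/290]
  30 → shelf 4 (new)  [load 30/290]
4 shelves opened.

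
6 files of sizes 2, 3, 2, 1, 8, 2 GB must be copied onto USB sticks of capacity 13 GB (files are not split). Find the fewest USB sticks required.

2

Total = 8 + 3 + 2 + 2 + 2 + 1 = 18 GB.
Lower bound: ⌈18/13⌉ = 2 USB sticks.
A packing using 2 USB sticks:
  USB stick 1: 8 + 3 + 2 = 13
  USB stick 2: 2 + 2 + 1 = 5
This matches the lower bound, so 2 is optimal.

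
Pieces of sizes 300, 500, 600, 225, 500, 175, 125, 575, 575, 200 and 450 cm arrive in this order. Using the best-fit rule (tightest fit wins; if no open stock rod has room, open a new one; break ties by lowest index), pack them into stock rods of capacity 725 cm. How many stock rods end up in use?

  300 → stock rod 1 (new)  [load 300/725]
  500 → stock rod 2 (new)  [load 500/725]
  600 → stock rod 3 (new)  [load 600/725]
  225 → stock rod 2  [load 725/725]
  500 → stock rod 4 (new)  [load 500/725]
  175 → stock rod 4  [load 675/725]
  125 → stock rod 3  [load 725/725]
  575 → stock rod 5 (new)  [load 575/725]
  575 → stock rod 6 (new)  [load 575/725]
  200 → stock rod 1  [load 500/725]
  450 → stock rod 7 (new)  [load 450/725]
7 stock rods opened.

7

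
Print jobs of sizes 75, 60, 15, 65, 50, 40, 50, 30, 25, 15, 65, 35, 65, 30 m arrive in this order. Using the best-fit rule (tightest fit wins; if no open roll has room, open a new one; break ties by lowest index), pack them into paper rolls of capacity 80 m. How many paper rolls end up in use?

  75 → roll 1 (new)  [load 75/80]
  60 → roll 2 (new)  [load 60/80]
  15 → roll 2  [load 75/80]
  65 → roll 3 (new)  [load 65/80]
  50 → roll 4 (new)  [load 50/80]
  40 → roll 5 (new)  [load 40/80]
  50 → roll 6 (new)  [load 50/80]
  30 → roll 4  [load 80/80]
  25 → roll 6  [load 75/80]
  15 → roll 3  [load 80/80]
  65 → roll 7 (new)  [load 65/80]
  35 → roll 5  [load 75/80]
  65 → roll 8 (new)  [load 65/80]
  30 → roll 9 (new)  [load 30/80]
9 paper rolls opened.

9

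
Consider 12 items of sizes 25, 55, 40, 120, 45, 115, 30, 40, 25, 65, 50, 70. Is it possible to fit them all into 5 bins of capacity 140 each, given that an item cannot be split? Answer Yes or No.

A valid assignment using 5 bins:
  bin 1: 120 = 120
  bin 2: 115 + 25 = 140
  bin 3: 70 + 40 + 30 = 140
  bin 4: 65 + 50 + 25 = 140
  bin 5: 55 + 45 + 40 = 140
Every load is within 140, so 5 bins suffice.

Yes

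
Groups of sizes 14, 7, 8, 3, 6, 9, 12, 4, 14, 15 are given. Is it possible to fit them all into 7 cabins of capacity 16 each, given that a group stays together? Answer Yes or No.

A valid assignment using 7 cabins:
  cabin 1: 15 = 15
  cabin 2: 14 = 14
  cabin 3: 14 = 14
  cabin 4: 12 + 4 = 16
  cabin 5: 9 + 7 = 16
  cabin 6: 8 + 6 = 14
  cabin 7: 3 = 3
Every load is within 16, so 7 cabins suffice.

Yes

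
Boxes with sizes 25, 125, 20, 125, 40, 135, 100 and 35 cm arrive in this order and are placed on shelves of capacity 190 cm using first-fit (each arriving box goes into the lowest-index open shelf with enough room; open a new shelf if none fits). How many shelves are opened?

  25 → shelf 1 (new)  [load 25/190]
  125 → shelf 1  [load 150/190]
  20 → shelf 1  [load 170/190]
  125 → shelf 2 (new)  [load 125/190]
  40 → shelf 2  [load 165/190]
  135 → shelf 3 (new)  [load 135/190]
  100 → shelf 4 (new)  [load 100/190]
  35 → shelf 3  [load 170/190]
4 shelves opened.

4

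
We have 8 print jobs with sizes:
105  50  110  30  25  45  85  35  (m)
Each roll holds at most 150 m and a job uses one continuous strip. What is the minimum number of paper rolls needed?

4

Total = 110 + 105 + 85 + 50 + 45 + 35 + 30 + 25 = 485 m.
Lower bound: ⌈485/150⌉ = 4 paper rolls.
A packing using 4 paper rolls:
  roll 1: 110 + 35 = 145
  roll 2: 105 + 45 = 150
  roll 3: 85 + 50 = 135
  roll 4: 30 + 25 = 55
This matches the lower bound, so 4 is optimal.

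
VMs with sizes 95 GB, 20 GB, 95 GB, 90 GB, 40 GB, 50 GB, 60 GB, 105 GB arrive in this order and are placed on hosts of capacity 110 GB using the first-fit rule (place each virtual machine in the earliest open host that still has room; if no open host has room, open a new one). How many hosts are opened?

  95 → host 1 (new)  [load 95/110]
  20 → host 2 (new)  [load 20/110]
  95 → host 3 (new)  [load 95/110]
  90 → host 2  [load 110/110]
  40 → host 4 (new)  [load 40/110]
  50 → host 4  [load 90/110]
  60 → host 5 (new)  [load 60/110]
  105 → host 6 (new)  [load 105/110]
6 hosts opened.

6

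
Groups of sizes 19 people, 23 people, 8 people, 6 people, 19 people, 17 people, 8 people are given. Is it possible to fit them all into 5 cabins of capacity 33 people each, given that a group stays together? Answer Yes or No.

Yes

A valid assignment using 4 cabins:
  cabin 1: 23 + 8 = 31
  cabin 2: 19 + 8 + 6 = 33
  cabin 3: 19 = 19
  cabin 4: 17 = 17
That uses only 4 ≤ 5, so 5 cabins are enough.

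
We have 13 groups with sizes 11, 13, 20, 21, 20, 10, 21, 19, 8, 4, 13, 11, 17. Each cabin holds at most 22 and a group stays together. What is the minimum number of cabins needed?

Total = 21 + 21 + 20 + 20 + 19 + 17 + 13 + 13 + 11 + 11 + 10 + 8 + 4 = 188.
Lower bound: ⌈188/22⌉ = 9 cabins.
A packing using 10 cabins:
  cabin 1: 21 = 21
  cabin 2: 21 = 21
  cabin 3: 20 = 20
  cabin 4: 20 = 20
  cabin 5: 19 = 19
  cabin 6: 17 + 4 = 21
  cabin 7: 13 + 8 = 21
  cabin 8: 13 = 13
  cabin 9: 11 + 11 = 22
  cabin 10: 10 = 10
No arrangement into 9 cabins stays within capacity, so 10 is optimal.

10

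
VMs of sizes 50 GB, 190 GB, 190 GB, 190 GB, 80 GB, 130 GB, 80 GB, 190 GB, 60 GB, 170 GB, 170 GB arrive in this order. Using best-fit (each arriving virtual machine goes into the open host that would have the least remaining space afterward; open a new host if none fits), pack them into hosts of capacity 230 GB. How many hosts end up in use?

  50 → host 1 (new)  [load 50/230]
  190 → host 2 (new)  [load 190/230]
  190 → host 3 (new)  [load 190/230]
  190 → host 4 (new)  [load 190/230]
  80 → host 1  [load 130/230]
  130 → host 5 (new)  [load 130/230]
  80 → host 1  [load 210/230]
  190 → host 6 (new)  [load 190/230]
  60 → host 5  [load 190/230]
  170 → host 7 (new)  [load 170/230]
  170 → host 8 (new)  [load 170/230]
8 hosts opened.

8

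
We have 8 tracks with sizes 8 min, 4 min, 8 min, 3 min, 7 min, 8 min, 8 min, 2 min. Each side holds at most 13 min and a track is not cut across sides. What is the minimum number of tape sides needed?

Total = 8 + 8 + 8 + 8 + 7 + 4 + 3 + 2 = 48 min.
Lower bound: ⌈48/13⌉ = 4 tape sides.
Also, 5 tracks each exceed 13/2 min, and no two of those can share a side, so at least 5 tape sides are needed.
A packing using 5 tape sides:
  side 1: 8 + 4 = 12
  side 2: 8 + 3 + 2 = 13
  side 3: 8 = 8
  side 4: 8 = 8
  side 5: 7 = 7
This matches the lower bound, so 5 is optimal.

5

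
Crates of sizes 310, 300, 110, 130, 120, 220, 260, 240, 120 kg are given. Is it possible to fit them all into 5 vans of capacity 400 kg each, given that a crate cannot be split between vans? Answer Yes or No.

Total = 1810 kg; ⌈1810/400⌉ = 5.
The bound of 5 does not rule out 5, but exhaustive search shows no assignment into 5 vans of capacity 400 kg exists — the minimum is 6.

No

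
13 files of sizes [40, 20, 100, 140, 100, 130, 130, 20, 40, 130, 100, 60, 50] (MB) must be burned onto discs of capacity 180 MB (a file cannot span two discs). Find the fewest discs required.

7

Total = 140 + 130 + 130 + 130 + 100 + 100 + 100 + 60 + 50 + 40 + 40 + 20 + 20 = 1060 MB.
Lower bound: ⌈1060/180⌉ = 6 discs.
Also, 7 files each exceed 90 MB, and no two of those can share a disc, so at least 7 discs are needed.
A packing using 7 discs:
  disc 1: 140 + 40 = 180
  disc 2: 130 + 50 = 180
  disc 3: 130 + 40 = 170
  disc 4: 130 + 20 + 20 = 170
  disc 5: 100 + 60 = 160
  disc 6: 100 = 100
  disc 7: 100 = 100
This matches the lower bound, so 7 is optimal.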